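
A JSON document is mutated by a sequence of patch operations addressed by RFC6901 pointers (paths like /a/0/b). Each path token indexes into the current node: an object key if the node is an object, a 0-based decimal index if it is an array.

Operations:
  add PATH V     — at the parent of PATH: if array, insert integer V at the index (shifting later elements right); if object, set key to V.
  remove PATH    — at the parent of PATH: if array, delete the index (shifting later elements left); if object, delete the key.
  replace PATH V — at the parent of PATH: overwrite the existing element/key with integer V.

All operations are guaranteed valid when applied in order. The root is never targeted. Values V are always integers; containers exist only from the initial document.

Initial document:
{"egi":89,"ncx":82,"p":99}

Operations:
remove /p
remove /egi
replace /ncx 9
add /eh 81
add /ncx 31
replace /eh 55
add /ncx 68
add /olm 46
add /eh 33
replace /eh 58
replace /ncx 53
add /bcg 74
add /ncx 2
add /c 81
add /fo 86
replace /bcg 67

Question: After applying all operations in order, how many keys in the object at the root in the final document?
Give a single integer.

Answer: 6

Derivation:
After op 1 (remove /p): {"egi":89,"ncx":82}
After op 2 (remove /egi): {"ncx":82}
After op 3 (replace /ncx 9): {"ncx":9}
After op 4 (add /eh 81): {"eh":81,"ncx":9}
After op 5 (add /ncx 31): {"eh":81,"ncx":31}
After op 6 (replace /eh 55): {"eh":55,"ncx":31}
After op 7 (add /ncx 68): {"eh":55,"ncx":68}
After op 8 (add /olm 46): {"eh":55,"ncx":68,"olm":46}
After op 9 (add /eh 33): {"eh":33,"ncx":68,"olm":46}
After op 10 (replace /eh 58): {"eh":58,"ncx":68,"olm":46}
After op 11 (replace /ncx 53): {"eh":58,"ncx":53,"olm":46}
After op 12 (add /bcg 74): {"bcg":74,"eh":58,"ncx":53,"olm":46}
After op 13 (add /ncx 2): {"bcg":74,"eh":58,"ncx":2,"olm":46}
After op 14 (add /c 81): {"bcg":74,"c":81,"eh":58,"ncx":2,"olm":46}
After op 15 (add /fo 86): {"bcg":74,"c":81,"eh":58,"fo":86,"ncx":2,"olm":46}
After op 16 (replace /bcg 67): {"bcg":67,"c":81,"eh":58,"fo":86,"ncx":2,"olm":46}
Size at the root: 6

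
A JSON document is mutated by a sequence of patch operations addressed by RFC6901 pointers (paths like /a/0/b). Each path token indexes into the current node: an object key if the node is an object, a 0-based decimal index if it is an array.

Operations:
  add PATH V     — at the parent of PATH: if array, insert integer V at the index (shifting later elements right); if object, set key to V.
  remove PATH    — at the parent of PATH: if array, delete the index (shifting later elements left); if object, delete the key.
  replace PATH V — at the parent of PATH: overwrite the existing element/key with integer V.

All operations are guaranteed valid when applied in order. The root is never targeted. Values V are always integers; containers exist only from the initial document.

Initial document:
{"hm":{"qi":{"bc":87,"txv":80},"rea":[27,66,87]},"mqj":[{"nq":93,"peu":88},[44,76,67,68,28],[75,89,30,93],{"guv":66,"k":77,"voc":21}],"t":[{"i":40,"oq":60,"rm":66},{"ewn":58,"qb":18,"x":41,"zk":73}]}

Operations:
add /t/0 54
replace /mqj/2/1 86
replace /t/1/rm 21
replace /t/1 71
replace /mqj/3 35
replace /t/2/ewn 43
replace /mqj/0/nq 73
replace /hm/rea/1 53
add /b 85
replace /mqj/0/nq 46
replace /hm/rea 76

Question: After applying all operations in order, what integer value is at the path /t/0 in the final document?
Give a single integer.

After op 1 (add /t/0 54): {"hm":{"qi":{"bc":87,"txv":80},"rea":[27,66,87]},"mqj":[{"nq":93,"peu":88},[44,76,67,68,28],[75,89,30,93],{"guv":66,"k":77,"voc":21}],"t":[54,{"i":40,"oq":60,"rm":66},{"ewn":58,"qb":18,"x":41,"zk":73}]}
After op 2 (replace /mqj/2/1 86): {"hm":{"qi":{"bc":87,"txv":80},"rea":[27,66,87]},"mqj":[{"nq":93,"peu":88},[44,76,67,68,28],[75,86,30,93],{"guv":66,"k":77,"voc":21}],"t":[54,{"i":40,"oq":60,"rm":66},{"ewn":58,"qb":18,"x":41,"zk":73}]}
After op 3 (replace /t/1/rm 21): {"hm":{"qi":{"bc":87,"txv":80},"rea":[27,66,87]},"mqj":[{"nq":93,"peu":88},[44,76,67,68,28],[75,86,30,93],{"guv":66,"k":77,"voc":21}],"t":[54,{"i":40,"oq":60,"rm":21},{"ewn":58,"qb":18,"x":41,"zk":73}]}
After op 4 (replace /t/1 71): {"hm":{"qi":{"bc":87,"txv":80},"rea":[27,66,87]},"mqj":[{"nq":93,"peu":88},[44,76,67,68,28],[75,86,30,93],{"guv":66,"k":77,"voc":21}],"t":[54,71,{"ewn":58,"qb":18,"x":41,"zk":73}]}
After op 5 (replace /mqj/3 35): {"hm":{"qi":{"bc":87,"txv":80},"rea":[27,66,87]},"mqj":[{"nq":93,"peu":88},[44,76,67,68,28],[75,86,30,93],35],"t":[54,71,{"ewn":58,"qb":18,"x":41,"zk":73}]}
After op 6 (replace /t/2/ewn 43): {"hm":{"qi":{"bc":87,"txv":80},"rea":[27,66,87]},"mqj":[{"nq":93,"peu":88},[44,76,67,68,28],[75,86,30,93],35],"t":[54,71,{"ewn":43,"qb":18,"x":41,"zk":73}]}
After op 7 (replace /mqj/0/nq 73): {"hm":{"qi":{"bc":87,"txv":80},"rea":[27,66,87]},"mqj":[{"nq":73,"peu":88},[44,76,67,68,28],[75,86,30,93],35],"t":[54,71,{"ewn":43,"qb":18,"x":41,"zk":73}]}
After op 8 (replace /hm/rea/1 53): {"hm":{"qi":{"bc":87,"txv":80},"rea":[27,53,87]},"mqj":[{"nq":73,"peu":88},[44,76,67,68,28],[75,86,30,93],35],"t":[54,71,{"ewn":43,"qb":18,"x":41,"zk":73}]}
After op 9 (add /b 85): {"b":85,"hm":{"qi":{"bc":87,"txv":80},"rea":[27,53,87]},"mqj":[{"nq":73,"peu":88},[44,76,67,68,28],[75,86,30,93],35],"t":[54,71,{"ewn":43,"qb":18,"x":41,"zk":73}]}
After op 10 (replace /mqj/0/nq 46): {"b":85,"hm":{"qi":{"bc":87,"txv":80},"rea":[27,53,87]},"mqj":[{"nq":46,"peu":88},[44,76,67,68,28],[75,86,30,93],35],"t":[54,71,{"ewn":43,"qb":18,"x":41,"zk":73}]}
After op 11 (replace /hm/rea 76): {"b":85,"hm":{"qi":{"bc":87,"txv":80},"rea":76},"mqj":[{"nq":46,"peu":88},[44,76,67,68,28],[75,86,30,93],35],"t":[54,71,{"ewn":43,"qb":18,"x":41,"zk":73}]}
Value at /t/0: 54

Answer: 54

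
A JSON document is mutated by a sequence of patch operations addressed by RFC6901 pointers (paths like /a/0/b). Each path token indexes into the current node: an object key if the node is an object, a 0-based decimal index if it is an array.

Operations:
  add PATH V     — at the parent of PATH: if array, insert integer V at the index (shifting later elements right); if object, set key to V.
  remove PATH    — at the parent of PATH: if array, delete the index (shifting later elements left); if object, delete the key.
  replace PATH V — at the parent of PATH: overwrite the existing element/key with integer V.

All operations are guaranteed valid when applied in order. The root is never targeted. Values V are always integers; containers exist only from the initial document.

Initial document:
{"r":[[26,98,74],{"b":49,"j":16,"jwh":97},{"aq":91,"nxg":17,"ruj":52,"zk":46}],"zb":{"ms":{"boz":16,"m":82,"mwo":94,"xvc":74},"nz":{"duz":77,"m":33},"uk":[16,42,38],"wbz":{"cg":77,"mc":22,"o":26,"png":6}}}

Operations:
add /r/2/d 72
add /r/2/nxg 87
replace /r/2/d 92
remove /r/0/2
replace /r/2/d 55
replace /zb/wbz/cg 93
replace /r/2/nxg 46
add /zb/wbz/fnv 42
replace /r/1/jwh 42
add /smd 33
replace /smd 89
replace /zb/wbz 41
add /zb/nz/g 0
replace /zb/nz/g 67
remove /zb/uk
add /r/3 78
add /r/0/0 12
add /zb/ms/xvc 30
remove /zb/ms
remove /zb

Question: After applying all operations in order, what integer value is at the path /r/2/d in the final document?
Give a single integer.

After op 1 (add /r/2/d 72): {"r":[[26,98,74],{"b":49,"j":16,"jwh":97},{"aq":91,"d":72,"nxg":17,"ruj":52,"zk":46}],"zb":{"ms":{"boz":16,"m":82,"mwo":94,"xvc":74},"nz":{"duz":77,"m":33},"uk":[16,42,38],"wbz":{"cg":77,"mc":22,"o":26,"png":6}}}
After op 2 (add /r/2/nxg 87): {"r":[[26,98,74],{"b":49,"j":16,"jwh":97},{"aq":91,"d":72,"nxg":87,"ruj":52,"zk":46}],"zb":{"ms":{"boz":16,"m":82,"mwo":94,"xvc":74},"nz":{"duz":77,"m":33},"uk":[16,42,38],"wbz":{"cg":77,"mc":22,"o":26,"png":6}}}
After op 3 (replace /r/2/d 92): {"r":[[26,98,74],{"b":49,"j":16,"jwh":97},{"aq":91,"d":92,"nxg":87,"ruj":52,"zk":46}],"zb":{"ms":{"boz":16,"m":82,"mwo":94,"xvc":74},"nz":{"duz":77,"m":33},"uk":[16,42,38],"wbz":{"cg":77,"mc":22,"o":26,"png":6}}}
After op 4 (remove /r/0/2): {"r":[[26,98],{"b":49,"j":16,"jwh":97},{"aq":91,"d":92,"nxg":87,"ruj":52,"zk":46}],"zb":{"ms":{"boz":16,"m":82,"mwo":94,"xvc":74},"nz":{"duz":77,"m":33},"uk":[16,42,38],"wbz":{"cg":77,"mc":22,"o":26,"png":6}}}
After op 5 (replace /r/2/d 55): {"r":[[26,98],{"b":49,"j":16,"jwh":97},{"aq":91,"d":55,"nxg":87,"ruj":52,"zk":46}],"zb":{"ms":{"boz":16,"m":82,"mwo":94,"xvc":74},"nz":{"duz":77,"m":33},"uk":[16,42,38],"wbz":{"cg":77,"mc":22,"o":26,"png":6}}}
After op 6 (replace /zb/wbz/cg 93): {"r":[[26,98],{"b":49,"j":16,"jwh":97},{"aq":91,"d":55,"nxg":87,"ruj":52,"zk":46}],"zb":{"ms":{"boz":16,"m":82,"mwo":94,"xvc":74},"nz":{"duz":77,"m":33},"uk":[16,42,38],"wbz":{"cg":93,"mc":22,"o":26,"png":6}}}
After op 7 (replace /r/2/nxg 46): {"r":[[26,98],{"b":49,"j":16,"jwh":97},{"aq":91,"d":55,"nxg":46,"ruj":52,"zk":46}],"zb":{"ms":{"boz":16,"m":82,"mwo":94,"xvc":74},"nz":{"duz":77,"m":33},"uk":[16,42,38],"wbz":{"cg":93,"mc":22,"o":26,"png":6}}}
After op 8 (add /zb/wbz/fnv 42): {"r":[[26,98],{"b":49,"j":16,"jwh":97},{"aq":91,"d":55,"nxg":46,"ruj":52,"zk":46}],"zb":{"ms":{"boz":16,"m":82,"mwo":94,"xvc":74},"nz":{"duz":77,"m":33},"uk":[16,42,38],"wbz":{"cg":93,"fnv":42,"mc":22,"o":26,"png":6}}}
After op 9 (replace /r/1/jwh 42): {"r":[[26,98],{"b":49,"j":16,"jwh":42},{"aq":91,"d":55,"nxg":46,"ruj":52,"zk":46}],"zb":{"ms":{"boz":16,"m":82,"mwo":94,"xvc":74},"nz":{"duz":77,"m":33},"uk":[16,42,38],"wbz":{"cg":93,"fnv":42,"mc":22,"o":26,"png":6}}}
After op 10 (add /smd 33): {"r":[[26,98],{"b":49,"j":16,"jwh":42},{"aq":91,"d":55,"nxg":46,"ruj":52,"zk":46}],"smd":33,"zb":{"ms":{"boz":16,"m":82,"mwo":94,"xvc":74},"nz":{"duz":77,"m":33},"uk":[16,42,38],"wbz":{"cg":93,"fnv":42,"mc":22,"o":26,"png":6}}}
After op 11 (replace /smd 89): {"r":[[26,98],{"b":49,"j":16,"jwh":42},{"aq":91,"d":55,"nxg":46,"ruj":52,"zk":46}],"smd":89,"zb":{"ms":{"boz":16,"m":82,"mwo":94,"xvc":74},"nz":{"duz":77,"m":33},"uk":[16,42,38],"wbz":{"cg":93,"fnv":42,"mc":22,"o":26,"png":6}}}
After op 12 (replace /zb/wbz 41): {"r":[[26,98],{"b":49,"j":16,"jwh":42},{"aq":91,"d":55,"nxg":46,"ruj":52,"zk":46}],"smd":89,"zb":{"ms":{"boz":16,"m":82,"mwo":94,"xvc":74},"nz":{"duz":77,"m":33},"uk":[16,42,38],"wbz":41}}
After op 13 (add /zb/nz/g 0): {"r":[[26,98],{"b":49,"j":16,"jwh":42},{"aq":91,"d":55,"nxg":46,"ruj":52,"zk":46}],"smd":89,"zb":{"ms":{"boz":16,"m":82,"mwo":94,"xvc":74},"nz":{"duz":77,"g":0,"m":33},"uk":[16,42,38],"wbz":41}}
After op 14 (replace /zb/nz/g 67): {"r":[[26,98],{"b":49,"j":16,"jwh":42},{"aq":91,"d":55,"nxg":46,"ruj":52,"zk":46}],"smd":89,"zb":{"ms":{"boz":16,"m":82,"mwo":94,"xvc":74},"nz":{"duz":77,"g":67,"m":33},"uk":[16,42,38],"wbz":41}}
After op 15 (remove /zb/uk): {"r":[[26,98],{"b":49,"j":16,"jwh":42},{"aq":91,"d":55,"nxg":46,"ruj":52,"zk":46}],"smd":89,"zb":{"ms":{"boz":16,"m":82,"mwo":94,"xvc":74},"nz":{"duz":77,"g":67,"m":33},"wbz":41}}
After op 16 (add /r/3 78): {"r":[[26,98],{"b":49,"j":16,"jwh":42},{"aq":91,"d":55,"nxg":46,"ruj":52,"zk":46},78],"smd":89,"zb":{"ms":{"boz":16,"m":82,"mwo":94,"xvc":74},"nz":{"duz":77,"g":67,"m":33},"wbz":41}}
After op 17 (add /r/0/0 12): {"r":[[12,26,98],{"b":49,"j":16,"jwh":42},{"aq":91,"d":55,"nxg":46,"ruj":52,"zk":46},78],"smd":89,"zb":{"ms":{"boz":16,"m":82,"mwo":94,"xvc":74},"nz":{"duz":77,"g":67,"m":33},"wbz":41}}
After op 18 (add /zb/ms/xvc 30): {"r":[[12,26,98],{"b":49,"j":16,"jwh":42},{"aq":91,"d":55,"nxg":46,"ruj":52,"zk":46},78],"smd":89,"zb":{"ms":{"boz":16,"m":82,"mwo":94,"xvc":30},"nz":{"duz":77,"g":67,"m":33},"wbz":41}}
After op 19 (remove /zb/ms): {"r":[[12,26,98],{"b":49,"j":16,"jwh":42},{"aq":91,"d":55,"nxg":46,"ruj":52,"zk":46},78],"smd":89,"zb":{"nz":{"duz":77,"g":67,"m":33},"wbz":41}}
After op 20 (remove /zb): {"r":[[12,26,98],{"b":49,"j":16,"jwh":42},{"aq":91,"d":55,"nxg":46,"ruj":52,"zk":46},78],"smd":89}
Value at /r/2/d: 55

Answer: 55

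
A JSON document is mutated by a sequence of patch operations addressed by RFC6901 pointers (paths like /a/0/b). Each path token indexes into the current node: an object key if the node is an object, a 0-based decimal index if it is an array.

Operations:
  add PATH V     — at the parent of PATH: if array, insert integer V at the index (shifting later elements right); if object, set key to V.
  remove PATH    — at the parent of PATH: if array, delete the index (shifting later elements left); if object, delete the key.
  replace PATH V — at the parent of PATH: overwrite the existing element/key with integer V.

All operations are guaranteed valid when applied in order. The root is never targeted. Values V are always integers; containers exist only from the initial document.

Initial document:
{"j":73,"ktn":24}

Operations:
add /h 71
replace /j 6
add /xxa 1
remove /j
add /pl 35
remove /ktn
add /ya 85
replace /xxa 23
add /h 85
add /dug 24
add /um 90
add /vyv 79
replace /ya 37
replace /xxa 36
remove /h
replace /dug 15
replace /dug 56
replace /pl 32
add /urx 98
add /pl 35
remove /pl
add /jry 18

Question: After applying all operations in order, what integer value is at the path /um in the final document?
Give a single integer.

After op 1 (add /h 71): {"h":71,"j":73,"ktn":24}
After op 2 (replace /j 6): {"h":71,"j":6,"ktn":24}
After op 3 (add /xxa 1): {"h":71,"j":6,"ktn":24,"xxa":1}
After op 4 (remove /j): {"h":71,"ktn":24,"xxa":1}
After op 5 (add /pl 35): {"h":71,"ktn":24,"pl":35,"xxa":1}
After op 6 (remove /ktn): {"h":71,"pl":35,"xxa":1}
After op 7 (add /ya 85): {"h":71,"pl":35,"xxa":1,"ya":85}
After op 8 (replace /xxa 23): {"h":71,"pl":35,"xxa":23,"ya":85}
After op 9 (add /h 85): {"h":85,"pl":35,"xxa":23,"ya":85}
After op 10 (add /dug 24): {"dug":24,"h":85,"pl":35,"xxa":23,"ya":85}
After op 11 (add /um 90): {"dug":24,"h":85,"pl":35,"um":90,"xxa":23,"ya":85}
After op 12 (add /vyv 79): {"dug":24,"h":85,"pl":35,"um":90,"vyv":79,"xxa":23,"ya":85}
After op 13 (replace /ya 37): {"dug":24,"h":85,"pl":35,"um":90,"vyv":79,"xxa":23,"ya":37}
After op 14 (replace /xxa 36): {"dug":24,"h":85,"pl":35,"um":90,"vyv":79,"xxa":36,"ya":37}
After op 15 (remove /h): {"dug":24,"pl":35,"um":90,"vyv":79,"xxa":36,"ya":37}
After op 16 (replace /dug 15): {"dug":15,"pl":35,"um":90,"vyv":79,"xxa":36,"ya":37}
After op 17 (replace /dug 56): {"dug":56,"pl":35,"um":90,"vyv":79,"xxa":36,"ya":37}
After op 18 (replace /pl 32): {"dug":56,"pl":32,"um":90,"vyv":79,"xxa":36,"ya":37}
After op 19 (add /urx 98): {"dug":56,"pl":32,"um":90,"urx":98,"vyv":79,"xxa":36,"ya":37}
After op 20 (add /pl 35): {"dug":56,"pl":35,"um":90,"urx":98,"vyv":79,"xxa":36,"ya":37}
After op 21 (remove /pl): {"dug":56,"um":90,"urx":98,"vyv":79,"xxa":36,"ya":37}
After op 22 (add /jry 18): {"dug":56,"jry":18,"um":90,"urx":98,"vyv":79,"xxa":36,"ya":37}
Value at /um: 90

Answer: 90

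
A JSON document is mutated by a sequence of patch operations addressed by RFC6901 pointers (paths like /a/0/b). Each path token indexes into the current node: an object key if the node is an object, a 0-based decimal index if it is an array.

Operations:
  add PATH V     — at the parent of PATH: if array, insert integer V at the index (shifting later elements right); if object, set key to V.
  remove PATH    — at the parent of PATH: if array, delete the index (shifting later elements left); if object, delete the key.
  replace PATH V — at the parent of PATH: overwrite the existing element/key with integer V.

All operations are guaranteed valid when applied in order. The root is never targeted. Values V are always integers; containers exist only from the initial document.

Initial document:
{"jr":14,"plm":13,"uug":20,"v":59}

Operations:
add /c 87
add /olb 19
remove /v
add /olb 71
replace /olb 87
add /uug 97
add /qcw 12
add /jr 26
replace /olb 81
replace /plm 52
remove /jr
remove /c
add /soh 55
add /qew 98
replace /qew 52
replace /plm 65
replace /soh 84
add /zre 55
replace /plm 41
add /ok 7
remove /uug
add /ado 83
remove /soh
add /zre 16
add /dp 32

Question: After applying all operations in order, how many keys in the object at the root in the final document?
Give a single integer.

Answer: 8

Derivation:
After op 1 (add /c 87): {"c":87,"jr":14,"plm":13,"uug":20,"v":59}
After op 2 (add /olb 19): {"c":87,"jr":14,"olb":19,"plm":13,"uug":20,"v":59}
After op 3 (remove /v): {"c":87,"jr":14,"olb":19,"plm":13,"uug":20}
After op 4 (add /olb 71): {"c":87,"jr":14,"olb":71,"plm":13,"uug":20}
After op 5 (replace /olb 87): {"c":87,"jr":14,"olb":87,"plm":13,"uug":20}
After op 6 (add /uug 97): {"c":87,"jr":14,"olb":87,"plm":13,"uug":97}
After op 7 (add /qcw 12): {"c":87,"jr":14,"olb":87,"plm":13,"qcw":12,"uug":97}
After op 8 (add /jr 26): {"c":87,"jr":26,"olb":87,"plm":13,"qcw":12,"uug":97}
After op 9 (replace /olb 81): {"c":87,"jr":26,"olb":81,"plm":13,"qcw":12,"uug":97}
After op 10 (replace /plm 52): {"c":87,"jr":26,"olb":81,"plm":52,"qcw":12,"uug":97}
After op 11 (remove /jr): {"c":87,"olb":81,"plm":52,"qcw":12,"uug":97}
After op 12 (remove /c): {"olb":81,"plm":52,"qcw":12,"uug":97}
After op 13 (add /soh 55): {"olb":81,"plm":52,"qcw":12,"soh":55,"uug":97}
After op 14 (add /qew 98): {"olb":81,"plm":52,"qcw":12,"qew":98,"soh":55,"uug":97}
After op 15 (replace /qew 52): {"olb":81,"plm":52,"qcw":12,"qew":52,"soh":55,"uug":97}
After op 16 (replace /plm 65): {"olb":81,"plm":65,"qcw":12,"qew":52,"soh":55,"uug":97}
After op 17 (replace /soh 84): {"olb":81,"plm":65,"qcw":12,"qew":52,"soh":84,"uug":97}
After op 18 (add /zre 55): {"olb":81,"plm":65,"qcw":12,"qew":52,"soh":84,"uug":97,"zre":55}
After op 19 (replace /plm 41): {"olb":81,"plm":41,"qcw":12,"qew":52,"soh":84,"uug":97,"zre":55}
After op 20 (add /ok 7): {"ok":7,"olb":81,"plm":41,"qcw":12,"qew":52,"soh":84,"uug":97,"zre":55}
After op 21 (remove /uug): {"ok":7,"olb":81,"plm":41,"qcw":12,"qew":52,"soh":84,"zre":55}
After op 22 (add /ado 83): {"ado":83,"ok":7,"olb":81,"plm":41,"qcw":12,"qew":52,"soh":84,"zre":55}
After op 23 (remove /soh): {"ado":83,"ok":7,"olb":81,"plm":41,"qcw":12,"qew":52,"zre":55}
After op 24 (add /zre 16): {"ado":83,"ok":7,"olb":81,"plm":41,"qcw":12,"qew":52,"zre":16}
After op 25 (add /dp 32): {"ado":83,"dp":32,"ok":7,"olb":81,"plm":41,"qcw":12,"qew":52,"zre":16}
Size at the root: 8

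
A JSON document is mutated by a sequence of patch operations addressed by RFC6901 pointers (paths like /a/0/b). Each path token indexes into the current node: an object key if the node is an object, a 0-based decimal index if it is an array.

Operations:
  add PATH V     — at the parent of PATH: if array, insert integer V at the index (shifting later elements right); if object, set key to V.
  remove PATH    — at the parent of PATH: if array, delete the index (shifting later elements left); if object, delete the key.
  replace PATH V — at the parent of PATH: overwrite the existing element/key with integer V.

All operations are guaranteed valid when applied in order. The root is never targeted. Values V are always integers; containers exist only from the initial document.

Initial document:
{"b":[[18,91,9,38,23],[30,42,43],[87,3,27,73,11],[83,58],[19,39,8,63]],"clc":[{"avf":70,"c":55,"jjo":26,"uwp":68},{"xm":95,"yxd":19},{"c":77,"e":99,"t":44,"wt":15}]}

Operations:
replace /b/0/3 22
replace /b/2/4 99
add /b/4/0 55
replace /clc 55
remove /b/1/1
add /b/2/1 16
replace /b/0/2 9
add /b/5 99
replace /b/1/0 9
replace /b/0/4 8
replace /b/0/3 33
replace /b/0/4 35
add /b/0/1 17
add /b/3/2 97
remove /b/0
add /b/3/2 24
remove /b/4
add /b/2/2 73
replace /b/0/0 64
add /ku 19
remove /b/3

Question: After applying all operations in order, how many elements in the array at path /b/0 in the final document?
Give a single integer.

After op 1 (replace /b/0/3 22): {"b":[[18,91,9,22,23],[30,42,43],[87,3,27,73,11],[83,58],[19,39,8,63]],"clc":[{"avf":70,"c":55,"jjo":26,"uwp":68},{"xm":95,"yxd":19},{"c":77,"e":99,"t":44,"wt":15}]}
After op 2 (replace /b/2/4 99): {"b":[[18,91,9,22,23],[30,42,43],[87,3,27,73,99],[83,58],[19,39,8,63]],"clc":[{"avf":70,"c":55,"jjo":26,"uwp":68},{"xm":95,"yxd":19},{"c":77,"e":99,"t":44,"wt":15}]}
After op 3 (add /b/4/0 55): {"b":[[18,91,9,22,23],[30,42,43],[87,3,27,73,99],[83,58],[55,19,39,8,63]],"clc":[{"avf":70,"c":55,"jjo":26,"uwp":68},{"xm":95,"yxd":19},{"c":77,"e":99,"t":44,"wt":15}]}
After op 4 (replace /clc 55): {"b":[[18,91,9,22,23],[30,42,43],[87,3,27,73,99],[83,58],[55,19,39,8,63]],"clc":55}
After op 5 (remove /b/1/1): {"b":[[18,91,9,22,23],[30,43],[87,3,27,73,99],[83,58],[55,19,39,8,63]],"clc":55}
After op 6 (add /b/2/1 16): {"b":[[18,91,9,22,23],[30,43],[87,16,3,27,73,99],[83,58],[55,19,39,8,63]],"clc":55}
After op 7 (replace /b/0/2 9): {"b":[[18,91,9,22,23],[30,43],[87,16,3,27,73,99],[83,58],[55,19,39,8,63]],"clc":55}
After op 8 (add /b/5 99): {"b":[[18,91,9,22,23],[30,43],[87,16,3,27,73,99],[83,58],[55,19,39,8,63],99],"clc":55}
After op 9 (replace /b/1/0 9): {"b":[[18,91,9,22,23],[9,43],[87,16,3,27,73,99],[83,58],[55,19,39,8,63],99],"clc":55}
After op 10 (replace /b/0/4 8): {"b":[[18,91,9,22,8],[9,43],[87,16,3,27,73,99],[83,58],[55,19,39,8,63],99],"clc":55}
After op 11 (replace /b/0/3 33): {"b":[[18,91,9,33,8],[9,43],[87,16,3,27,73,99],[83,58],[55,19,39,8,63],99],"clc":55}
After op 12 (replace /b/0/4 35): {"b":[[18,91,9,33,35],[9,43],[87,16,3,27,73,99],[83,58],[55,19,39,8,63],99],"clc":55}
After op 13 (add /b/0/1 17): {"b":[[18,17,91,9,33,35],[9,43],[87,16,3,27,73,99],[83,58],[55,19,39,8,63],99],"clc":55}
After op 14 (add /b/3/2 97): {"b":[[18,17,91,9,33,35],[9,43],[87,16,3,27,73,99],[83,58,97],[55,19,39,8,63],99],"clc":55}
After op 15 (remove /b/0): {"b":[[9,43],[87,16,3,27,73,99],[83,58,97],[55,19,39,8,63],99],"clc":55}
After op 16 (add /b/3/2 24): {"b":[[9,43],[87,16,3,27,73,99],[83,58,97],[55,19,24,39,8,63],99],"clc":55}
After op 17 (remove /b/4): {"b":[[9,43],[87,16,3,27,73,99],[83,58,97],[55,19,24,39,8,63]],"clc":55}
After op 18 (add /b/2/2 73): {"b":[[9,43],[87,16,3,27,73,99],[83,58,73,97],[55,19,24,39,8,63]],"clc":55}
After op 19 (replace /b/0/0 64): {"b":[[64,43],[87,16,3,27,73,99],[83,58,73,97],[55,19,24,39,8,63]],"clc":55}
After op 20 (add /ku 19): {"b":[[64,43],[87,16,3,27,73,99],[83,58,73,97],[55,19,24,39,8,63]],"clc":55,"ku":19}
After op 21 (remove /b/3): {"b":[[64,43],[87,16,3,27,73,99],[83,58,73,97]],"clc":55,"ku":19}
Size at path /b/0: 2

Answer: 2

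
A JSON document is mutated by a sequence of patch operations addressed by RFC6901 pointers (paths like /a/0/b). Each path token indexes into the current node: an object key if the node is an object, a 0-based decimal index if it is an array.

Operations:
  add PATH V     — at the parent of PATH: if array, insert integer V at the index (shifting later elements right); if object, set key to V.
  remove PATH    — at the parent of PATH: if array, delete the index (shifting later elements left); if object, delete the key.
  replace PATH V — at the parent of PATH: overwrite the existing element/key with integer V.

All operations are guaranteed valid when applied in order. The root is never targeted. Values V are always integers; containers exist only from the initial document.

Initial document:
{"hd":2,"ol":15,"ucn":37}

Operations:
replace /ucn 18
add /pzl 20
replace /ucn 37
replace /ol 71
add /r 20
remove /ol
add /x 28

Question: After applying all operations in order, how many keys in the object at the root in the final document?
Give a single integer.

Answer: 5

Derivation:
After op 1 (replace /ucn 18): {"hd":2,"ol":15,"ucn":18}
After op 2 (add /pzl 20): {"hd":2,"ol":15,"pzl":20,"ucn":18}
After op 3 (replace /ucn 37): {"hd":2,"ol":15,"pzl":20,"ucn":37}
After op 4 (replace /ol 71): {"hd":2,"ol":71,"pzl":20,"ucn":37}
After op 5 (add /r 20): {"hd":2,"ol":71,"pzl":20,"r":20,"ucn":37}
After op 6 (remove /ol): {"hd":2,"pzl":20,"r":20,"ucn":37}
After op 7 (add /x 28): {"hd":2,"pzl":20,"r":20,"ucn":37,"x":28}
Size at the root: 5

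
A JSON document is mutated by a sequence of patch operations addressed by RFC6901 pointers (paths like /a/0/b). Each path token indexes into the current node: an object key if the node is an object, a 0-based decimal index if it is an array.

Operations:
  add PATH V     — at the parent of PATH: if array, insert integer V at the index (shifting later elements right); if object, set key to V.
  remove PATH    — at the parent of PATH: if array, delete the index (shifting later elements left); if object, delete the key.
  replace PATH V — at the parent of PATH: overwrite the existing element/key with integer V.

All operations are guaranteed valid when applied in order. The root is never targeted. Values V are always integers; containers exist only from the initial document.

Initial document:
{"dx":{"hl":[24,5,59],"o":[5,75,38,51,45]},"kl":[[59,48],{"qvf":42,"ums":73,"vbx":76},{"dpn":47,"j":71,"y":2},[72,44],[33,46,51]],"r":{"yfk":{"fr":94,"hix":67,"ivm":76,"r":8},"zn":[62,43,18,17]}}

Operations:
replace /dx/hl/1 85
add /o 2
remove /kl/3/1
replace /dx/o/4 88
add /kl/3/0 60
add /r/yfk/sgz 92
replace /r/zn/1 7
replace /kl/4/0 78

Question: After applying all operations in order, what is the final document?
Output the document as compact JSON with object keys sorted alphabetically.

Answer: {"dx":{"hl":[24,85,59],"o":[5,75,38,51,88]},"kl":[[59,48],{"qvf":42,"ums":73,"vbx":76},{"dpn":47,"j":71,"y":2},[60,72],[78,46,51]],"o":2,"r":{"yfk":{"fr":94,"hix":67,"ivm":76,"r":8,"sgz":92},"zn":[62,7,18,17]}}

Derivation:
After op 1 (replace /dx/hl/1 85): {"dx":{"hl":[24,85,59],"o":[5,75,38,51,45]},"kl":[[59,48],{"qvf":42,"ums":73,"vbx":76},{"dpn":47,"j":71,"y":2},[72,44],[33,46,51]],"r":{"yfk":{"fr":94,"hix":67,"ivm":76,"r":8},"zn":[62,43,18,17]}}
After op 2 (add /o 2): {"dx":{"hl":[24,85,59],"o":[5,75,38,51,45]},"kl":[[59,48],{"qvf":42,"ums":73,"vbx":76},{"dpn":47,"j":71,"y":2},[72,44],[33,46,51]],"o":2,"r":{"yfk":{"fr":94,"hix":67,"ivm":76,"r":8},"zn":[62,43,18,17]}}
After op 3 (remove /kl/3/1): {"dx":{"hl":[24,85,59],"o":[5,75,38,51,45]},"kl":[[59,48],{"qvf":42,"ums":73,"vbx":76},{"dpn":47,"j":71,"y":2},[72],[33,46,51]],"o":2,"r":{"yfk":{"fr":94,"hix":67,"ivm":76,"r":8},"zn":[62,43,18,17]}}
After op 4 (replace /dx/o/4 88): {"dx":{"hl":[24,85,59],"o":[5,75,38,51,88]},"kl":[[59,48],{"qvf":42,"ums":73,"vbx":76},{"dpn":47,"j":71,"y":2},[72],[33,46,51]],"o":2,"r":{"yfk":{"fr":94,"hix":67,"ivm":76,"r":8},"zn":[62,43,18,17]}}
After op 5 (add /kl/3/0 60): {"dx":{"hl":[24,85,59],"o":[5,75,38,51,88]},"kl":[[59,48],{"qvf":42,"ums":73,"vbx":76},{"dpn":47,"j":71,"y":2},[60,72],[33,46,51]],"o":2,"r":{"yfk":{"fr":94,"hix":67,"ivm":76,"r":8},"zn":[62,43,18,17]}}
After op 6 (add /r/yfk/sgz 92): {"dx":{"hl":[24,85,59],"o":[5,75,38,51,88]},"kl":[[59,48],{"qvf":42,"ums":73,"vbx":76},{"dpn":47,"j":71,"y":2},[60,72],[33,46,51]],"o":2,"r":{"yfk":{"fr":94,"hix":67,"ivm":76,"r":8,"sgz":92},"zn":[62,43,18,17]}}
After op 7 (replace /r/zn/1 7): {"dx":{"hl":[24,85,59],"o":[5,75,38,51,88]},"kl":[[59,48],{"qvf":42,"ums":73,"vbx":76},{"dpn":47,"j":71,"y":2},[60,72],[33,46,51]],"o":2,"r":{"yfk":{"fr":94,"hix":67,"ivm":76,"r":8,"sgz":92},"zn":[62,7,18,17]}}
After op 8 (replace /kl/4/0 78): {"dx":{"hl":[24,85,59],"o":[5,75,38,51,88]},"kl":[[59,48],{"qvf":42,"ums":73,"vbx":76},{"dpn":47,"j":71,"y":2},[60,72],[78,46,51]],"o":2,"r":{"yfk":{"fr":94,"hix":67,"ivm":76,"r":8,"sgz":92},"zn":[62,7,18,17]}}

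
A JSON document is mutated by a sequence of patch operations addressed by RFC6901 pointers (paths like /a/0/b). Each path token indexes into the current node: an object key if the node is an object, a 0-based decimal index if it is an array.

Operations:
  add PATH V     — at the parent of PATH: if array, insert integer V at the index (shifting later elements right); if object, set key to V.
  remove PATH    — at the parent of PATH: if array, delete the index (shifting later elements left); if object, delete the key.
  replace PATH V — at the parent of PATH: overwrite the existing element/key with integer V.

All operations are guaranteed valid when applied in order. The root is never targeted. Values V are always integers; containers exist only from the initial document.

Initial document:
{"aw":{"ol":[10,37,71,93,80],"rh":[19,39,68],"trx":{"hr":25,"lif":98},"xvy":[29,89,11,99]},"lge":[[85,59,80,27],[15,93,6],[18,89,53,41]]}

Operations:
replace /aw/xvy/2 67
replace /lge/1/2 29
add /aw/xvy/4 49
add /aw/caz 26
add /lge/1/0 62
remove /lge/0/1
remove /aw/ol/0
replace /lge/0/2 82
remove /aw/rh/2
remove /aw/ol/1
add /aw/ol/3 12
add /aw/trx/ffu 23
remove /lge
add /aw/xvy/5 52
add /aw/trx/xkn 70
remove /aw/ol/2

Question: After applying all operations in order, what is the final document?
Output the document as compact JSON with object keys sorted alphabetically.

After op 1 (replace /aw/xvy/2 67): {"aw":{"ol":[10,37,71,93,80],"rh":[19,39,68],"trx":{"hr":25,"lif":98},"xvy":[29,89,67,99]},"lge":[[85,59,80,27],[15,93,6],[18,89,53,41]]}
After op 2 (replace /lge/1/2 29): {"aw":{"ol":[10,37,71,93,80],"rh":[19,39,68],"trx":{"hr":25,"lif":98},"xvy":[29,89,67,99]},"lge":[[85,59,80,27],[15,93,29],[18,89,53,41]]}
After op 3 (add /aw/xvy/4 49): {"aw":{"ol":[10,37,71,93,80],"rh":[19,39,68],"trx":{"hr":25,"lif":98},"xvy":[29,89,67,99,49]},"lge":[[85,59,80,27],[15,93,29],[18,89,53,41]]}
After op 4 (add /aw/caz 26): {"aw":{"caz":26,"ol":[10,37,71,93,80],"rh":[19,39,68],"trx":{"hr":25,"lif":98},"xvy":[29,89,67,99,49]},"lge":[[85,59,80,27],[15,93,29],[18,89,53,41]]}
After op 5 (add /lge/1/0 62): {"aw":{"caz":26,"ol":[10,37,71,93,80],"rh":[19,39,68],"trx":{"hr":25,"lif":98},"xvy":[29,89,67,99,49]},"lge":[[85,59,80,27],[62,15,93,29],[18,89,53,41]]}
After op 6 (remove /lge/0/1): {"aw":{"caz":26,"ol":[10,37,71,93,80],"rh":[19,39,68],"trx":{"hr":25,"lif":98},"xvy":[29,89,67,99,49]},"lge":[[85,80,27],[62,15,93,29],[18,89,53,41]]}
After op 7 (remove /aw/ol/0): {"aw":{"caz":26,"ol":[37,71,93,80],"rh":[19,39,68],"trx":{"hr":25,"lif":98},"xvy":[29,89,67,99,49]},"lge":[[85,80,27],[62,15,93,29],[18,89,53,41]]}
After op 8 (replace /lge/0/2 82): {"aw":{"caz":26,"ol":[37,71,93,80],"rh":[19,39,68],"trx":{"hr":25,"lif":98},"xvy":[29,89,67,99,49]},"lge":[[85,80,82],[62,15,93,29],[18,89,53,41]]}
After op 9 (remove /aw/rh/2): {"aw":{"caz":26,"ol":[37,71,93,80],"rh":[19,39],"trx":{"hr":25,"lif":98},"xvy":[29,89,67,99,49]},"lge":[[85,80,82],[62,15,93,29],[18,89,53,41]]}
After op 10 (remove /aw/ol/1): {"aw":{"caz":26,"ol":[37,93,80],"rh":[19,39],"trx":{"hr":25,"lif":98},"xvy":[29,89,67,99,49]},"lge":[[85,80,82],[62,15,93,29],[18,89,53,41]]}
After op 11 (add /aw/ol/3 12): {"aw":{"caz":26,"ol":[37,93,80,12],"rh":[19,39],"trx":{"hr":25,"lif":98},"xvy":[29,89,67,99,49]},"lge":[[85,80,82],[62,15,93,29],[18,89,53,41]]}
After op 12 (add /aw/trx/ffu 23): {"aw":{"caz":26,"ol":[37,93,80,12],"rh":[19,39],"trx":{"ffu":23,"hr":25,"lif":98},"xvy":[29,89,67,99,49]},"lge":[[85,80,82],[62,15,93,29],[18,89,53,41]]}
After op 13 (remove /lge): {"aw":{"caz":26,"ol":[37,93,80,12],"rh":[19,39],"trx":{"ffu":23,"hr":25,"lif":98},"xvy":[29,89,67,99,49]}}
After op 14 (add /aw/xvy/5 52): {"aw":{"caz":26,"ol":[37,93,80,12],"rh":[19,39],"trx":{"ffu":23,"hr":25,"lif":98},"xvy":[29,89,67,99,49,52]}}
After op 15 (add /aw/trx/xkn 70): {"aw":{"caz":26,"ol":[37,93,80,12],"rh":[19,39],"trx":{"ffu":23,"hr":25,"lif":98,"xkn":70},"xvy":[29,89,67,99,49,52]}}
After op 16 (remove /aw/ol/2): {"aw":{"caz":26,"ol":[37,93,12],"rh":[19,39],"trx":{"ffu":23,"hr":25,"lif":98,"xkn":70},"xvy":[29,89,67,99,49,52]}}

Answer: {"aw":{"caz":26,"ol":[37,93,12],"rh":[19,39],"trx":{"ffu":23,"hr":25,"lif":98,"xkn":70},"xvy":[29,89,67,99,49,52]}}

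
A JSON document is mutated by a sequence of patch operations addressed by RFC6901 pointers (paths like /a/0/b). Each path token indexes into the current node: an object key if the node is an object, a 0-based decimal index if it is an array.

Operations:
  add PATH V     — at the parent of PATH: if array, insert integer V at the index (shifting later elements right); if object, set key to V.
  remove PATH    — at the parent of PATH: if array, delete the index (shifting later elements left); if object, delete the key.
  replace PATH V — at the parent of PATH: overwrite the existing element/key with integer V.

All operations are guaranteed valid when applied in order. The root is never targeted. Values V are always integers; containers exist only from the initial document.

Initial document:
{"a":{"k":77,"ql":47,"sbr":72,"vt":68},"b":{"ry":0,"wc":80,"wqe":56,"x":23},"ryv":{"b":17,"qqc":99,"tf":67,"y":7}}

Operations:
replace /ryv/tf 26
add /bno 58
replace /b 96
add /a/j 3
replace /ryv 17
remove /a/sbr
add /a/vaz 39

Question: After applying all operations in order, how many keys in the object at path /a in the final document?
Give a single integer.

After op 1 (replace /ryv/tf 26): {"a":{"k":77,"ql":47,"sbr":72,"vt":68},"b":{"ry":0,"wc":80,"wqe":56,"x":23},"ryv":{"b":17,"qqc":99,"tf":26,"y":7}}
After op 2 (add /bno 58): {"a":{"k":77,"ql":47,"sbr":72,"vt":68},"b":{"ry":0,"wc":80,"wqe":56,"x":23},"bno":58,"ryv":{"b":17,"qqc":99,"tf":26,"y":7}}
After op 3 (replace /b 96): {"a":{"k":77,"ql":47,"sbr":72,"vt":68},"b":96,"bno":58,"ryv":{"b":17,"qqc":99,"tf":26,"y":7}}
After op 4 (add /a/j 3): {"a":{"j":3,"k":77,"ql":47,"sbr":72,"vt":68},"b":96,"bno":58,"ryv":{"b":17,"qqc":99,"tf":26,"y":7}}
After op 5 (replace /ryv 17): {"a":{"j":3,"k":77,"ql":47,"sbr":72,"vt":68},"b":96,"bno":58,"ryv":17}
After op 6 (remove /a/sbr): {"a":{"j":3,"k":77,"ql":47,"vt":68},"b":96,"bno":58,"ryv":17}
After op 7 (add /a/vaz 39): {"a":{"j":3,"k":77,"ql":47,"vaz":39,"vt":68},"b":96,"bno":58,"ryv":17}
Size at path /a: 5

Answer: 5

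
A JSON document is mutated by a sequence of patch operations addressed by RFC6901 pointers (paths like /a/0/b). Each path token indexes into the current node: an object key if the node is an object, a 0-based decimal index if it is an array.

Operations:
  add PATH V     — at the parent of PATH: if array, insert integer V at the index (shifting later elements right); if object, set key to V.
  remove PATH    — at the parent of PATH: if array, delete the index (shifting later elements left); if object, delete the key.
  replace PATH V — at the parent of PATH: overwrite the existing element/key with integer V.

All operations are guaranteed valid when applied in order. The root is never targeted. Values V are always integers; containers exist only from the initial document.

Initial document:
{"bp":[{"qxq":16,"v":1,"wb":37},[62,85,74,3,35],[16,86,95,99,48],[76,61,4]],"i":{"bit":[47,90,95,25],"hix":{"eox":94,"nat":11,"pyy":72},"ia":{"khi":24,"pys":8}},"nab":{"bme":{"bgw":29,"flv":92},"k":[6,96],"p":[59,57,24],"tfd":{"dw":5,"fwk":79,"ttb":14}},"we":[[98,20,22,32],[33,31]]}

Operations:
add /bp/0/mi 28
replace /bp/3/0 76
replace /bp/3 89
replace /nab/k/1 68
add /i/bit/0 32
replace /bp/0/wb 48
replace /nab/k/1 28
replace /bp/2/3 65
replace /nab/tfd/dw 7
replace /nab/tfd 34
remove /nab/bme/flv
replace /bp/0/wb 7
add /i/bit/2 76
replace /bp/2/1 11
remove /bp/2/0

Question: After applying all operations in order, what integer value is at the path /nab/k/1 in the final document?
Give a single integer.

Answer: 28

Derivation:
After op 1 (add /bp/0/mi 28): {"bp":[{"mi":28,"qxq":16,"v":1,"wb":37},[62,85,74,3,35],[16,86,95,99,48],[76,61,4]],"i":{"bit":[47,90,95,25],"hix":{"eox":94,"nat":11,"pyy":72},"ia":{"khi":24,"pys":8}},"nab":{"bme":{"bgw":29,"flv":92},"k":[6,96],"p":[59,57,24],"tfd":{"dw":5,"fwk":79,"ttb":14}},"we":[[98,20,22,32],[33,31]]}
After op 2 (replace /bp/3/0 76): {"bp":[{"mi":28,"qxq":16,"v":1,"wb":37},[62,85,74,3,35],[16,86,95,99,48],[76,61,4]],"i":{"bit":[47,90,95,25],"hix":{"eox":94,"nat":11,"pyy":72},"ia":{"khi":24,"pys":8}},"nab":{"bme":{"bgw":29,"flv":92},"k":[6,96],"p":[59,57,24],"tfd":{"dw":5,"fwk":79,"ttb":14}},"we":[[98,20,22,32],[33,31]]}
After op 3 (replace /bp/3 89): {"bp":[{"mi":28,"qxq":16,"v":1,"wb":37},[62,85,74,3,35],[16,86,95,99,48],89],"i":{"bit":[47,90,95,25],"hix":{"eox":94,"nat":11,"pyy":72},"ia":{"khi":24,"pys":8}},"nab":{"bme":{"bgw":29,"flv":92},"k":[6,96],"p":[59,57,24],"tfd":{"dw":5,"fwk":79,"ttb":14}},"we":[[98,20,22,32],[33,31]]}
After op 4 (replace /nab/k/1 68): {"bp":[{"mi":28,"qxq":16,"v":1,"wb":37},[62,85,74,3,35],[16,86,95,99,48],89],"i":{"bit":[47,90,95,25],"hix":{"eox":94,"nat":11,"pyy":72},"ia":{"khi":24,"pys":8}},"nab":{"bme":{"bgw":29,"flv":92},"k":[6,68],"p":[59,57,24],"tfd":{"dw":5,"fwk":79,"ttb":14}},"we":[[98,20,22,32],[33,31]]}
After op 5 (add /i/bit/0 32): {"bp":[{"mi":28,"qxq":16,"v":1,"wb":37},[62,85,74,3,35],[16,86,95,99,48],89],"i":{"bit":[32,47,90,95,25],"hix":{"eox":94,"nat":11,"pyy":72},"ia":{"khi":24,"pys":8}},"nab":{"bme":{"bgw":29,"flv":92},"k":[6,68],"p":[59,57,24],"tfd":{"dw":5,"fwk":79,"ttb":14}},"we":[[98,20,22,32],[33,31]]}
After op 6 (replace /bp/0/wb 48): {"bp":[{"mi":28,"qxq":16,"v":1,"wb":48},[62,85,74,3,35],[16,86,95,99,48],89],"i":{"bit":[32,47,90,95,25],"hix":{"eox":94,"nat":11,"pyy":72},"ia":{"khi":24,"pys":8}},"nab":{"bme":{"bgw":29,"flv":92},"k":[6,68],"p":[59,57,24],"tfd":{"dw":5,"fwk":79,"ttb":14}},"we":[[98,20,22,32],[33,31]]}
After op 7 (replace /nab/k/1 28): {"bp":[{"mi":28,"qxq":16,"v":1,"wb":48},[62,85,74,3,35],[16,86,95,99,48],89],"i":{"bit":[32,47,90,95,25],"hix":{"eox":94,"nat":11,"pyy":72},"ia":{"khi":24,"pys":8}},"nab":{"bme":{"bgw":29,"flv":92},"k":[6,28],"p":[59,57,24],"tfd":{"dw":5,"fwk":79,"ttb":14}},"we":[[98,20,22,32],[33,31]]}
After op 8 (replace /bp/2/3 65): {"bp":[{"mi":28,"qxq":16,"v":1,"wb":48},[62,85,74,3,35],[16,86,95,65,48],89],"i":{"bit":[32,47,90,95,25],"hix":{"eox":94,"nat":11,"pyy":72},"ia":{"khi":24,"pys":8}},"nab":{"bme":{"bgw":29,"flv":92},"k":[6,28],"p":[59,57,24],"tfd":{"dw":5,"fwk":79,"ttb":14}},"we":[[98,20,22,32],[33,31]]}
After op 9 (replace /nab/tfd/dw 7): {"bp":[{"mi":28,"qxq":16,"v":1,"wb":48},[62,85,74,3,35],[16,86,95,65,48],89],"i":{"bit":[32,47,90,95,25],"hix":{"eox":94,"nat":11,"pyy":72},"ia":{"khi":24,"pys":8}},"nab":{"bme":{"bgw":29,"flv":92},"k":[6,28],"p":[59,57,24],"tfd":{"dw":7,"fwk":79,"ttb":14}},"we":[[98,20,22,32],[33,31]]}
After op 10 (replace /nab/tfd 34): {"bp":[{"mi":28,"qxq":16,"v":1,"wb":48},[62,85,74,3,35],[16,86,95,65,48],89],"i":{"bit":[32,47,90,95,25],"hix":{"eox":94,"nat":11,"pyy":72},"ia":{"khi":24,"pys":8}},"nab":{"bme":{"bgw":29,"flv":92},"k":[6,28],"p":[59,57,24],"tfd":34},"we":[[98,20,22,32],[33,31]]}
After op 11 (remove /nab/bme/flv): {"bp":[{"mi":28,"qxq":16,"v":1,"wb":48},[62,85,74,3,35],[16,86,95,65,48],89],"i":{"bit":[32,47,90,95,25],"hix":{"eox":94,"nat":11,"pyy":72},"ia":{"khi":24,"pys":8}},"nab":{"bme":{"bgw":29},"k":[6,28],"p":[59,57,24],"tfd":34},"we":[[98,20,22,32],[33,31]]}
After op 12 (replace /bp/0/wb 7): {"bp":[{"mi":28,"qxq":16,"v":1,"wb":7},[62,85,74,3,35],[16,86,95,65,48],89],"i":{"bit":[32,47,90,95,25],"hix":{"eox":94,"nat":11,"pyy":72},"ia":{"khi":24,"pys":8}},"nab":{"bme":{"bgw":29},"k":[6,28],"p":[59,57,24],"tfd":34},"we":[[98,20,22,32],[33,31]]}
After op 13 (add /i/bit/2 76): {"bp":[{"mi":28,"qxq":16,"v":1,"wb":7},[62,85,74,3,35],[16,86,95,65,48],89],"i":{"bit":[32,47,76,90,95,25],"hix":{"eox":94,"nat":11,"pyy":72},"ia":{"khi":24,"pys":8}},"nab":{"bme":{"bgw":29},"k":[6,28],"p":[59,57,24],"tfd":34},"we":[[98,20,22,32],[33,31]]}
After op 14 (replace /bp/2/1 11): {"bp":[{"mi":28,"qxq":16,"v":1,"wb":7},[62,85,74,3,35],[16,11,95,65,48],89],"i":{"bit":[32,47,76,90,95,25],"hix":{"eox":94,"nat":11,"pyy":72},"ia":{"khi":24,"pys":8}},"nab":{"bme":{"bgw":29},"k":[6,28],"p":[59,57,24],"tfd":34},"we":[[98,20,22,32],[33,31]]}
After op 15 (remove /bp/2/0): {"bp":[{"mi":28,"qxq":16,"v":1,"wb":7},[62,85,74,3,35],[11,95,65,48],89],"i":{"bit":[32,47,76,90,95,25],"hix":{"eox":94,"nat":11,"pyy":72},"ia":{"khi":24,"pys":8}},"nab":{"bme":{"bgw":29},"k":[6,28],"p":[59,57,24],"tfd":34},"we":[[98,20,22,32],[33,31]]}
Value at /nab/k/1: 28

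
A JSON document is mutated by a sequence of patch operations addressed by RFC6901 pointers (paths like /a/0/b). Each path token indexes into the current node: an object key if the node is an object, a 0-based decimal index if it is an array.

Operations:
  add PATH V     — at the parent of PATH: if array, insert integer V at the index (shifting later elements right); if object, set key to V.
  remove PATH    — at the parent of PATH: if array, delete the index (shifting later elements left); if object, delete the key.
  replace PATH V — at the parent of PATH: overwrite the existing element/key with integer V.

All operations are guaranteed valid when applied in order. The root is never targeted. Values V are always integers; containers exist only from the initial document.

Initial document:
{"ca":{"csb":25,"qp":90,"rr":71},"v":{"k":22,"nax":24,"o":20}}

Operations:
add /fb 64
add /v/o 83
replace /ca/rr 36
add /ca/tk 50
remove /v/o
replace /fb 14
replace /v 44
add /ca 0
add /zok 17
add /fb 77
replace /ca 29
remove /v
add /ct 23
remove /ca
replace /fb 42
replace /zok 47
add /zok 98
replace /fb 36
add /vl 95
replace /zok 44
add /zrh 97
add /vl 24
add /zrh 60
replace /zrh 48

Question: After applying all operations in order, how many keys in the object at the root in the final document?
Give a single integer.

Answer: 5

Derivation:
After op 1 (add /fb 64): {"ca":{"csb":25,"qp":90,"rr":71},"fb":64,"v":{"k":22,"nax":24,"o":20}}
After op 2 (add /v/o 83): {"ca":{"csb":25,"qp":90,"rr":71},"fb":64,"v":{"k":22,"nax":24,"o":83}}
After op 3 (replace /ca/rr 36): {"ca":{"csb":25,"qp":90,"rr":36},"fb":64,"v":{"k":22,"nax":24,"o":83}}
After op 4 (add /ca/tk 50): {"ca":{"csb":25,"qp":90,"rr":36,"tk":50},"fb":64,"v":{"k":22,"nax":24,"o":83}}
After op 5 (remove /v/o): {"ca":{"csb":25,"qp":90,"rr":36,"tk":50},"fb":64,"v":{"k":22,"nax":24}}
After op 6 (replace /fb 14): {"ca":{"csb":25,"qp":90,"rr":36,"tk":50},"fb":14,"v":{"k":22,"nax":24}}
After op 7 (replace /v 44): {"ca":{"csb":25,"qp":90,"rr":36,"tk":50},"fb":14,"v":44}
After op 8 (add /ca 0): {"ca":0,"fb":14,"v":44}
After op 9 (add /zok 17): {"ca":0,"fb":14,"v":44,"zok":17}
After op 10 (add /fb 77): {"ca":0,"fb":77,"v":44,"zok":17}
After op 11 (replace /ca 29): {"ca":29,"fb":77,"v":44,"zok":17}
After op 12 (remove /v): {"ca":29,"fb":77,"zok":17}
After op 13 (add /ct 23): {"ca":29,"ct":23,"fb":77,"zok":17}
After op 14 (remove /ca): {"ct":23,"fb":77,"zok":17}
After op 15 (replace /fb 42): {"ct":23,"fb":42,"zok":17}
After op 16 (replace /zok 47): {"ct":23,"fb":42,"zok":47}
After op 17 (add /zok 98): {"ct":23,"fb":42,"zok":98}
After op 18 (replace /fb 36): {"ct":23,"fb":36,"zok":98}
After op 19 (add /vl 95): {"ct":23,"fb":36,"vl":95,"zok":98}
After op 20 (replace /zok 44): {"ct":23,"fb":36,"vl":95,"zok":44}
After op 21 (add /zrh 97): {"ct":23,"fb":36,"vl":95,"zok":44,"zrh":97}
After op 22 (add /vl 24): {"ct":23,"fb":36,"vl":24,"zok":44,"zrh":97}
After op 23 (add /zrh 60): {"ct":23,"fb":36,"vl":24,"zok":44,"zrh":60}
After op 24 (replace /zrh 48): {"ct":23,"fb":36,"vl":24,"zok":44,"zrh":48}
Size at the root: 5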